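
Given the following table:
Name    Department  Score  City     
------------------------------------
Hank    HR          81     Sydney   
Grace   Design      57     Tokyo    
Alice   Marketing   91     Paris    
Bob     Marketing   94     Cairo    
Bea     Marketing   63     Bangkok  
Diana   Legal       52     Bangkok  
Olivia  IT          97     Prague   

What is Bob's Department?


Row 4: Bob
Department = Marketing

ANSWER: Marketing


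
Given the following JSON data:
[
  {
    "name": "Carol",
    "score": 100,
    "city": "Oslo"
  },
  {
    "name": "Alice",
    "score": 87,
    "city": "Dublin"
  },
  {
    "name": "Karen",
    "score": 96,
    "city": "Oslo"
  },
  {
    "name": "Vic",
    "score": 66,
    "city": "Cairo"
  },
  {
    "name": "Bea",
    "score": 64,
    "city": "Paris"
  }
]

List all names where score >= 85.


Filtering records where score >= 85:
  Carol (score=100) -> YES
  Alice (score=87) -> YES
  Karen (score=96) -> YES
  Vic (score=66) -> no
  Bea (score=64) -> no


ANSWER: Carol, Alice, Karen


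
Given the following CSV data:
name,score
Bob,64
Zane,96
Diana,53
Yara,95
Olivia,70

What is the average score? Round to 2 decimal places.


Scores: 64, 96, 53, 95, 70
Sum = 378
Count = 5
Average = 378 / 5 = 75.60

ANSWER: 75.60


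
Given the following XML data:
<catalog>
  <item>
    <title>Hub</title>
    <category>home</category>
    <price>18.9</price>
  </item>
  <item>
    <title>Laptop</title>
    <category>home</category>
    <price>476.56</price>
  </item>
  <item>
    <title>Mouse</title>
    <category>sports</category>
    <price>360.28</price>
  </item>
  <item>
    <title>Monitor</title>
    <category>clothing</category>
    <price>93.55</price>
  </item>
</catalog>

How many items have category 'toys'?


Scanning <item> elements for <category>toys</category>:
Count: 0

ANSWER: 0


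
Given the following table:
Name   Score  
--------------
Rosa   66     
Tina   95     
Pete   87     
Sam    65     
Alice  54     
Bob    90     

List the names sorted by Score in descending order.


Sorting by Score (descending):
  Tina: 95
  Bob: 90
  Pete: 87
  Rosa: 66
  Sam: 65
  Alice: 54


ANSWER: Tina, Bob, Pete, Rosa, Sam, Alice


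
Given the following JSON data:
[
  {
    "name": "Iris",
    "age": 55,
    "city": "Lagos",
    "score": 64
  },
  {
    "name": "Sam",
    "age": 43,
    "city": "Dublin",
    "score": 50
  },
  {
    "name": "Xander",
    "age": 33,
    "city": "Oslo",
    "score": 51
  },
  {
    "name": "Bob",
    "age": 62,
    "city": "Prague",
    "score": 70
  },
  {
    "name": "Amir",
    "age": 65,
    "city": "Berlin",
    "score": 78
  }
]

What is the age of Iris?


Looking up record where name = Iris
Record index: 0
Field 'age' = 55

ANSWER: 55


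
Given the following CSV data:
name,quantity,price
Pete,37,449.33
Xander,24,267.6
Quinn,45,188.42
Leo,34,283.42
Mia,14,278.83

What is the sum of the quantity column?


Values in 'quantity' column:
  Row 1: 37
  Row 2: 24
  Row 3: 45
  Row 4: 34
  Row 5: 14
Sum = 37 + 24 + 45 + 34 + 14 = 154

ANSWER: 154


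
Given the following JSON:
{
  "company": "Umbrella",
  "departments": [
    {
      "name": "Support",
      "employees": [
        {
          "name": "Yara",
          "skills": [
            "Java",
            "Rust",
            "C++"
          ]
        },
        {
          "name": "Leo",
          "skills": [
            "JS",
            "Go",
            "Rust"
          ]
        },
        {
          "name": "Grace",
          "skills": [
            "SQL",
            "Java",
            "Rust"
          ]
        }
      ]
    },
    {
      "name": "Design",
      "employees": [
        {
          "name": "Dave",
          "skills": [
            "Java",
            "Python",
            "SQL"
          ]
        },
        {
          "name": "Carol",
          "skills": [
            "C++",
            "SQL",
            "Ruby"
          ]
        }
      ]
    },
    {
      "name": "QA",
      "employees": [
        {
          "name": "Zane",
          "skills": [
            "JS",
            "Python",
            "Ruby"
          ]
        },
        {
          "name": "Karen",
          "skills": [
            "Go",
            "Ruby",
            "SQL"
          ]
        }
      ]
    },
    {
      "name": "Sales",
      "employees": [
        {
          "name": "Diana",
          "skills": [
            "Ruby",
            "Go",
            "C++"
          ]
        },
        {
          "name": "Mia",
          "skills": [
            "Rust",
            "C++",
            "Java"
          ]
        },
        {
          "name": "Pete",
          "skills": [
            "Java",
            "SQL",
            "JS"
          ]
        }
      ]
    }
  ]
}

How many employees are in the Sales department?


Path: departments[3].employees
Count: 3

ANSWER: 3


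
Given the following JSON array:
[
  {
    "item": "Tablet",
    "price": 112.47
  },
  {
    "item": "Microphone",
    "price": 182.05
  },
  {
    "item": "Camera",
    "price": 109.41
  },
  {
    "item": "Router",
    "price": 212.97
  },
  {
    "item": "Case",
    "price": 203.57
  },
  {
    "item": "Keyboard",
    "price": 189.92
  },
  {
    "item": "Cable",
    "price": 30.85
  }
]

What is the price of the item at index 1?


Array index 1 -> Microphone
price = 182.05

ANSWER: 182.05


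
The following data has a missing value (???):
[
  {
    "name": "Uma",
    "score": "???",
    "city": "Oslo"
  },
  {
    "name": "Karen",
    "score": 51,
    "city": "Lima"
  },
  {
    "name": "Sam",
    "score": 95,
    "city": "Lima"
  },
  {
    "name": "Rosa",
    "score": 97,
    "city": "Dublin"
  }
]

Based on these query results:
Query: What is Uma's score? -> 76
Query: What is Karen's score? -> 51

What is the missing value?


The missing value is Uma's score
From query: Uma's score = 76

ANSWER: 76


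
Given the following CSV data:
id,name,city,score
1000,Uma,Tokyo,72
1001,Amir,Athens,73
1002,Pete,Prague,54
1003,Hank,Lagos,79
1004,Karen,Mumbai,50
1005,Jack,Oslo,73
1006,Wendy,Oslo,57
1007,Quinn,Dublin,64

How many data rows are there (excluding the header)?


Counting rows (excluding header):
Header: id,name,city,score
Data rows: 8

ANSWER: 8


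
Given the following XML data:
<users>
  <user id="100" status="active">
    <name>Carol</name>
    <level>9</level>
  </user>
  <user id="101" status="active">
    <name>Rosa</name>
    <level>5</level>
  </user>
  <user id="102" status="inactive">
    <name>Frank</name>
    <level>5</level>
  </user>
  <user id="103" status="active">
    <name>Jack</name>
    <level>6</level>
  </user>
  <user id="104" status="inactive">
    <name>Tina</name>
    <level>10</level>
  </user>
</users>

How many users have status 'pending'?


Counting users with status='pending':
Count: 0

ANSWER: 0


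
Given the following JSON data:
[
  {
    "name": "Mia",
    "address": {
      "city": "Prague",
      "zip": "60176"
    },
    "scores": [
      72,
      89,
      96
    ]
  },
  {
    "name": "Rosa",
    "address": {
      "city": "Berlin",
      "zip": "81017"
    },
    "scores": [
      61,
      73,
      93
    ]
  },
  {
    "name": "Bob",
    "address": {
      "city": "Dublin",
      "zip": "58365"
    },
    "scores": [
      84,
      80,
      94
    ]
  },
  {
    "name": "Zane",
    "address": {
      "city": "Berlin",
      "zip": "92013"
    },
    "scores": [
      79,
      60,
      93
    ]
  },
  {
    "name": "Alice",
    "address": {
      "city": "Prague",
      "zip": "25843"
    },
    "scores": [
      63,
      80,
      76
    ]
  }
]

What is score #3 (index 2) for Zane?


Path: records[3].scores[2]
Value: 93

ANSWER: 93


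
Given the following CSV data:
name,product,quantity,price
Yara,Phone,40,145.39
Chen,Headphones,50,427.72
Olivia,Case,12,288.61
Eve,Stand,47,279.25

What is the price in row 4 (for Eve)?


Row 4: Eve
Column 'price' = 279.25

ANSWER: 279.25


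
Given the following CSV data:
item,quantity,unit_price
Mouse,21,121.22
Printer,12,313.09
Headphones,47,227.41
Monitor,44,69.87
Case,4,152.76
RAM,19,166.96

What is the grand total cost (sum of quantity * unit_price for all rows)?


Computing row totals:
  Mouse: 21 * 121.22 = 2545.62
  Printer: 12 * 313.09 = 3757.08
  Headphones: 47 * 227.41 = 10688.27
  Monitor: 44 * 69.87 = 3074.28
  Case: 4 * 152.76 = 611.04
  RAM: 19 * 166.96 = 3172.24
Grand total = 2545.62 + 3757.08 + 10688.27 + 3074.28 + 611.04 + 3172.24 = 23848.53

ANSWER: 23848.53


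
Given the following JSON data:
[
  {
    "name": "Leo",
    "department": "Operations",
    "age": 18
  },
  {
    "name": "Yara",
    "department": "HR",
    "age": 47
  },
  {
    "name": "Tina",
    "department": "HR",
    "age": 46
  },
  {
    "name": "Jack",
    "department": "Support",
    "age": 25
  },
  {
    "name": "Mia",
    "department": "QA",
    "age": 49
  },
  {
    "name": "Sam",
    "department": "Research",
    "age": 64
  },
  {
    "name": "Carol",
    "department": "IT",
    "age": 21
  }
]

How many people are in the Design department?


Scanning records for department = Design
  No matches found
Count: 0

ANSWER: 0


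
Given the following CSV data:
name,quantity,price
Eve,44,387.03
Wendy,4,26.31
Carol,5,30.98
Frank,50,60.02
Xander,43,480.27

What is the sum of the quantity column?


Values in 'quantity' column:
  Row 1: 44
  Row 2: 4
  Row 3: 5
  Row 4: 50
  Row 5: 43
Sum = 44 + 4 + 5 + 50 + 43 = 146

ANSWER: 146


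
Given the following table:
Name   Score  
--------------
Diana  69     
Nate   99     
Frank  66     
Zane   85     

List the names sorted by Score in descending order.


Sorting by Score (descending):
  Nate: 99
  Zane: 85
  Diana: 69
  Frank: 66


ANSWER: Nate, Zane, Diana, Frank


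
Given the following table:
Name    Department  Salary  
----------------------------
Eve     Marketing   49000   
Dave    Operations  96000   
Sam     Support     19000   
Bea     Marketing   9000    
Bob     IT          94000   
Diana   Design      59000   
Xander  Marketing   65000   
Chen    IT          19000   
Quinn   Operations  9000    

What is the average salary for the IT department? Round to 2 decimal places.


IT department members:
  Bob: 94000
  Chen: 19000
Sum = 113000
Count = 2
Average = 113000 / 2 = 56500.00

ANSWER: 56500.00


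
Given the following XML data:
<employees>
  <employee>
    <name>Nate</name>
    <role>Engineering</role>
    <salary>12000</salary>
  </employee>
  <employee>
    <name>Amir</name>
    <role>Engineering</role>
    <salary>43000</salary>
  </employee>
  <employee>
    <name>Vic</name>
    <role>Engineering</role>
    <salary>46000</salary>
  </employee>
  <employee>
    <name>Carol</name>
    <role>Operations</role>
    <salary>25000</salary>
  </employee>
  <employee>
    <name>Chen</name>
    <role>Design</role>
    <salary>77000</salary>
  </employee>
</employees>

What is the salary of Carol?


Searching for <employee> with <name>Carol</name>
Found at position 4
<salary>25000</salary>

ANSWER: 25000


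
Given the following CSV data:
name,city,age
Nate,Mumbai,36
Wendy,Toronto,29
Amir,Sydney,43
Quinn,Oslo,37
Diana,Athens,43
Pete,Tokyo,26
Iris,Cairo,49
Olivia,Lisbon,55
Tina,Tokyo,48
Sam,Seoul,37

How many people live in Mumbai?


Scanning city column for 'Mumbai':
  Row 1: Nate -> MATCH
Total matches: 1

ANSWER: 1


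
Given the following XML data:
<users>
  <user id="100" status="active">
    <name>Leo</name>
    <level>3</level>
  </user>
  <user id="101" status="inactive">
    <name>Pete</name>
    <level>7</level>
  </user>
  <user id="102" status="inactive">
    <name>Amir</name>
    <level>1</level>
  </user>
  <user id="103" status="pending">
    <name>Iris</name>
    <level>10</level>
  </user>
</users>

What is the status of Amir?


Finding user with name = Amir
user id="102" status="inactive"

ANSWER: inactive


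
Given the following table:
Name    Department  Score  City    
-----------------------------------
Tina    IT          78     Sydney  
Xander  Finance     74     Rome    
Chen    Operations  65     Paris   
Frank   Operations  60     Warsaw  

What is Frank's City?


Row 4: Frank
City = Warsaw

ANSWER: Warsaw


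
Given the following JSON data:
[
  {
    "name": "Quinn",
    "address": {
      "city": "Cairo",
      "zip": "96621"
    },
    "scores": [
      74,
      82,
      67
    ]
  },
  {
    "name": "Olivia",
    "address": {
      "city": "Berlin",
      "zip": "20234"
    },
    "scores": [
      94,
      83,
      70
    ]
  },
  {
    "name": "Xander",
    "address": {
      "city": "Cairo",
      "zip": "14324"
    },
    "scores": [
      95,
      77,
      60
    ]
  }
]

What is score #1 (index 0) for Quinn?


Path: records[0].scores[0]
Value: 74

ANSWER: 74


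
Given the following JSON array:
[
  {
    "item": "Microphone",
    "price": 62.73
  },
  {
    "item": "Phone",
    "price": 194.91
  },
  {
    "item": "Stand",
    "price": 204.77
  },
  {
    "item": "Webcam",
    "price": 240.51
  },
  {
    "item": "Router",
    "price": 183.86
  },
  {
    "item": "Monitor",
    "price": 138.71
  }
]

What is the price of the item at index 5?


Array index 5 -> Monitor
price = 138.71

ANSWER: 138.71


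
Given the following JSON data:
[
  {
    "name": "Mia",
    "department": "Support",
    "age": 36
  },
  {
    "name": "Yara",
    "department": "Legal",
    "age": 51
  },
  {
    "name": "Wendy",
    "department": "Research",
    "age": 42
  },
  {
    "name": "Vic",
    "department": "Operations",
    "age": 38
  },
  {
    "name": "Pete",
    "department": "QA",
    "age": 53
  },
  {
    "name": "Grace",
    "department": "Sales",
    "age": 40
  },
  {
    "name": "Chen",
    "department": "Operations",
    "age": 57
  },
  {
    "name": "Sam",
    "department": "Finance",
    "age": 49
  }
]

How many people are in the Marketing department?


Scanning records for department = Marketing
  No matches found
Count: 0

ANSWER: 0


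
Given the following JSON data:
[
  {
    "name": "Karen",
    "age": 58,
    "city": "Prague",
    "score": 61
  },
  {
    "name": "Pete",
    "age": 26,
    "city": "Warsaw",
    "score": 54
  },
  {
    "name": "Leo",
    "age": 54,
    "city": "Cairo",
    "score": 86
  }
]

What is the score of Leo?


Looking up record where name = Leo
Record index: 2
Field 'score' = 86

ANSWER: 86


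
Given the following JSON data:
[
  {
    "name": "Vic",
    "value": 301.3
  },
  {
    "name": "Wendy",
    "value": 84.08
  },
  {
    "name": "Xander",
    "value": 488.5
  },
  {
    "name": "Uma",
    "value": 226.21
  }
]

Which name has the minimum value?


Comparing values:
  Vic: 301.3
  Wendy: 84.08
  Xander: 488.5
  Uma: 226.21
Minimum: Wendy (84.08)

ANSWER: Wendy


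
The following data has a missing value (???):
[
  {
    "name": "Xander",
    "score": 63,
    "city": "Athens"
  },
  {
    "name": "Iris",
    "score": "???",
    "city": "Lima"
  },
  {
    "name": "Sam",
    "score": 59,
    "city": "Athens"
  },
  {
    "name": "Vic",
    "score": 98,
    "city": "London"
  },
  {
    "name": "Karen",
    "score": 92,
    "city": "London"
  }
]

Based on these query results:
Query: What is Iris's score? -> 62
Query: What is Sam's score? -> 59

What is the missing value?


The missing value is Iris's score
From query: Iris's score = 62

ANSWER: 62


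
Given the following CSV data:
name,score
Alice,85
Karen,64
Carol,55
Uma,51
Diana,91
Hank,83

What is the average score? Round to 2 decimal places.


Scores: 85, 64, 55, 51, 91, 83
Sum = 429
Count = 6
Average = 429 / 6 = 71.50

ANSWER: 71.50


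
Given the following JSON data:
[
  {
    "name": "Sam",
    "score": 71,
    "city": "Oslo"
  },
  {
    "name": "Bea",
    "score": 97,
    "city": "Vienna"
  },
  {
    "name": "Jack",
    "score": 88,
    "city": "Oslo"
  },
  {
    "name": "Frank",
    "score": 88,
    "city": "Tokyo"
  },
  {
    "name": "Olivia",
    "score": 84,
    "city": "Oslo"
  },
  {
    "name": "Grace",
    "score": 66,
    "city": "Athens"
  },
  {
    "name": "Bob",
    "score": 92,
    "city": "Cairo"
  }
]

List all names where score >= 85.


Filtering records where score >= 85:
  Sam (score=71) -> no
  Bea (score=97) -> YES
  Jack (score=88) -> YES
  Frank (score=88) -> YES
  Olivia (score=84) -> no
  Grace (score=66) -> no
  Bob (score=92) -> YES


ANSWER: Bea, Jack, Frank, Bob


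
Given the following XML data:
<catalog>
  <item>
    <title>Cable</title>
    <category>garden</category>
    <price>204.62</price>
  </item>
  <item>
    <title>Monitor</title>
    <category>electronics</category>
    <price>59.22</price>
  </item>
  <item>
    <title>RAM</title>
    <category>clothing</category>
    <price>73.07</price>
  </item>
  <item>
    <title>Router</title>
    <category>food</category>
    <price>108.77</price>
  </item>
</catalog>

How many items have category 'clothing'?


Scanning <item> elements for <category>clothing</category>:
  Item 3: RAM -> MATCH
Count: 1

ANSWER: 1


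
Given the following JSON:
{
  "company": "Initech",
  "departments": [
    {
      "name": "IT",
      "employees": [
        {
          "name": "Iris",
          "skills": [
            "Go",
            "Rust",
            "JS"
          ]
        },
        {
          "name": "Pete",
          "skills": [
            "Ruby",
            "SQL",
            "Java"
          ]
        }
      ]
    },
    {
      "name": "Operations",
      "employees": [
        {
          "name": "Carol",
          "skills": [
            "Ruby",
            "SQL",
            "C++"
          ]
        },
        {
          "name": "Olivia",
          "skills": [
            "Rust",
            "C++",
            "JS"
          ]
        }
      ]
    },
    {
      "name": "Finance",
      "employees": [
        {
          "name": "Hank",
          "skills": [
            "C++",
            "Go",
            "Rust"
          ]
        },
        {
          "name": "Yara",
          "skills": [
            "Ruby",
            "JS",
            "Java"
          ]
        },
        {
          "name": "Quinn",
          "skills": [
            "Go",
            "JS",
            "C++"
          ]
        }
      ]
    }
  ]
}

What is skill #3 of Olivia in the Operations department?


Path: departments[1].employees[1].skills[2]
Value: JS

ANSWER: JS


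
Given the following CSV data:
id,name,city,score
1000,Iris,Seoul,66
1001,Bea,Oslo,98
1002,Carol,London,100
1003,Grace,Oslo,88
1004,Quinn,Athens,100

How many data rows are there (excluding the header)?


Counting rows (excluding header):
Header: id,name,city,score
Data rows: 5

ANSWER: 5


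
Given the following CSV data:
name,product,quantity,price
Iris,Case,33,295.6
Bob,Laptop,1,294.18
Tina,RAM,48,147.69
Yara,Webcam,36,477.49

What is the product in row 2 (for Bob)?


Row 2: Bob
Column 'product' = Laptop

ANSWER: Laptop


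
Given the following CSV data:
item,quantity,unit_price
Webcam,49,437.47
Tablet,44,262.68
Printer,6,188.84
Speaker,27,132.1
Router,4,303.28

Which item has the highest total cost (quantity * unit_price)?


Computing row totals:
  Webcam: 21436.03
  Tablet: 11557.92
  Printer: 1133.04
  Speaker: 3566.7
  Router: 1213.12
Maximum: Webcam (21436.03)

ANSWER: Webcam


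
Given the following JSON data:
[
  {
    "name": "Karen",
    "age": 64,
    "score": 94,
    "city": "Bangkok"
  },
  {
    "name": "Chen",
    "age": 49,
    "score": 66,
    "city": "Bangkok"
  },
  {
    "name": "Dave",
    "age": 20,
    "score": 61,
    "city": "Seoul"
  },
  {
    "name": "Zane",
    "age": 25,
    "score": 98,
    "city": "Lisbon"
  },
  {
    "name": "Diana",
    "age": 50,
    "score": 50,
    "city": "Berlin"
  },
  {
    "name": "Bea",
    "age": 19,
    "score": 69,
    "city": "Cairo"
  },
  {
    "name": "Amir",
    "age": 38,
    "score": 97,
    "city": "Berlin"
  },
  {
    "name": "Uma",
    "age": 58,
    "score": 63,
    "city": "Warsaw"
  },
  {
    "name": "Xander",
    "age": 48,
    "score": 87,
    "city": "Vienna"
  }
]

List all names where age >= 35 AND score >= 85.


Checking both conditions:
  Karen (age=64, score=94) -> YES
  Chen (age=49, score=66) -> no
  Dave (age=20, score=61) -> no
  Zane (age=25, score=98) -> no
  Diana (age=50, score=50) -> no
  Bea (age=19, score=69) -> no
  Amir (age=38, score=97) -> YES
  Uma (age=58, score=63) -> no
  Xander (age=48, score=87) -> YES


ANSWER: Karen, Amir, Xander


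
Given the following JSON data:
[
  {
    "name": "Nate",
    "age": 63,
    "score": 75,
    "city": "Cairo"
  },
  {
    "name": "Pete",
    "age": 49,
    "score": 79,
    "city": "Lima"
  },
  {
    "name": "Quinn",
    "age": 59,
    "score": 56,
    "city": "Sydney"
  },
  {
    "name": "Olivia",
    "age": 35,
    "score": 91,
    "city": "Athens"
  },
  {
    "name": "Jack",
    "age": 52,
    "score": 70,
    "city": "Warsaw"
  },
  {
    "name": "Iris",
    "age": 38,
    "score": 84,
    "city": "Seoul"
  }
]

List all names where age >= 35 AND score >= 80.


Checking both conditions:
  Nate (age=63, score=75) -> no
  Pete (age=49, score=79) -> no
  Quinn (age=59, score=56) -> no
  Olivia (age=35, score=91) -> YES
  Jack (age=52, score=70) -> no
  Iris (age=38, score=84) -> YES


ANSWER: Olivia, Iris


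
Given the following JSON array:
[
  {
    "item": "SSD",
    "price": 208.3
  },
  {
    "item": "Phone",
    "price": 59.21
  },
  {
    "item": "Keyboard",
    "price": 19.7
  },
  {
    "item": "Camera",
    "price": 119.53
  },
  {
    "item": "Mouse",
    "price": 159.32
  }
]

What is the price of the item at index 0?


Array index 0 -> SSD
price = 208.3

ANSWER: 208.3


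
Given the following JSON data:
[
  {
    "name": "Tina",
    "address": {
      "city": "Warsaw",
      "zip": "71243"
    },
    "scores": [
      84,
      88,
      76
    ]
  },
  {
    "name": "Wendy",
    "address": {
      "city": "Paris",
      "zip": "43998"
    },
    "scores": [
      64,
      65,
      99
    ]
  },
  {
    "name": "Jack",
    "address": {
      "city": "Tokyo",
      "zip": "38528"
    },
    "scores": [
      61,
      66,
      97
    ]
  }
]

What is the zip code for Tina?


Path: records[0].address.zip
Value: 71243

ANSWER: 71243


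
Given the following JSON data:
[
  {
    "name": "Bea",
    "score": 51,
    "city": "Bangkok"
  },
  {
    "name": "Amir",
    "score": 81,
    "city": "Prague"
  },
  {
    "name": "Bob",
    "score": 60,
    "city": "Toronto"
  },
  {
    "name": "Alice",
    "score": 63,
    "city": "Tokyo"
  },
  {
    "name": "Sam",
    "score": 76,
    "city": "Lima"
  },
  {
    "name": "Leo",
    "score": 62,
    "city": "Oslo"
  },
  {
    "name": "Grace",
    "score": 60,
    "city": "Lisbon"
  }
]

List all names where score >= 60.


Filtering records where score >= 60:
  Bea (score=51) -> no
  Amir (score=81) -> YES
  Bob (score=60) -> YES
  Alice (score=63) -> YES
  Sam (score=76) -> YES
  Leo (score=62) -> YES
  Grace (score=60) -> YES


ANSWER: Amir, Bob, Alice, Sam, Leo, Grace


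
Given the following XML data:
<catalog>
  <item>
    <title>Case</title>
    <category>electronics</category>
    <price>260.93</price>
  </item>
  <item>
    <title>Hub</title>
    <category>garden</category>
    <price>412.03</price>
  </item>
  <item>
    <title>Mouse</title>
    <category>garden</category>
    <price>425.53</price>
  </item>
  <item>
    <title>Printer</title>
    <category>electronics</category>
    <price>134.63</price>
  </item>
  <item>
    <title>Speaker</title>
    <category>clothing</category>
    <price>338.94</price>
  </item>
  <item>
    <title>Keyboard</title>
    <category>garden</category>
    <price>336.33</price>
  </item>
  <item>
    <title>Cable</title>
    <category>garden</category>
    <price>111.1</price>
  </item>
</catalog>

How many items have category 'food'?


Scanning <item> elements for <category>food</category>:
Count: 0

ANSWER: 0


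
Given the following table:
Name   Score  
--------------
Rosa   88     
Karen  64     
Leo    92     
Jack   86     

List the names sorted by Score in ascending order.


Sorting by Score (ascending):
  Karen: 64
  Jack: 86
  Rosa: 88
  Leo: 92


ANSWER: Karen, Jack, Rosa, Leo


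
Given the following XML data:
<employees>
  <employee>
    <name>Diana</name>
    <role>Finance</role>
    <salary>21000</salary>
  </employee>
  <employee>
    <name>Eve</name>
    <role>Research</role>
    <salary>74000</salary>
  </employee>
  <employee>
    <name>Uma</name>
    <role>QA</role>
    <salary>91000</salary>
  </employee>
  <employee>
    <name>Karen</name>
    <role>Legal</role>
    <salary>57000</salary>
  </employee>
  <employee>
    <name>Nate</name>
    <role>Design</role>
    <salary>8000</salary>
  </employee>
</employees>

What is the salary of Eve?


Searching for <employee> with <name>Eve</name>
Found at position 2
<salary>74000</salary>

ANSWER: 74000


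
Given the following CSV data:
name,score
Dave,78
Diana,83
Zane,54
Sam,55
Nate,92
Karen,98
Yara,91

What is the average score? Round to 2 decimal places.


Scores: 78, 83, 54, 55, 92, 98, 91
Sum = 551
Count = 7
Average = 551 / 7 = 78.71

ANSWER: 78.71


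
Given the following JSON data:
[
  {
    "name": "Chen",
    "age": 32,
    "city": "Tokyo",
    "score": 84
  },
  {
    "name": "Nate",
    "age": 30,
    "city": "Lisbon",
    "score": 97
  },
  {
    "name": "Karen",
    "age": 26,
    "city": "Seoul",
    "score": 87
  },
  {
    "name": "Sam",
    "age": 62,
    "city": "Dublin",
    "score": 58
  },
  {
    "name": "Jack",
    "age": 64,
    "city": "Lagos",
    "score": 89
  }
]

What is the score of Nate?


Looking up record where name = Nate
Record index: 1
Field 'score' = 97

ANSWER: 97


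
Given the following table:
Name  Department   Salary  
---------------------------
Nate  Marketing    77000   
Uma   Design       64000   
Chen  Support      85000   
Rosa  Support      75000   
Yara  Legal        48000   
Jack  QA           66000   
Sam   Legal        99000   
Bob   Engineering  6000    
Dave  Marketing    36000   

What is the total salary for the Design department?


Design department members:
  Uma: 64000
Total = 64000 = 64000

ANSWER: 64000


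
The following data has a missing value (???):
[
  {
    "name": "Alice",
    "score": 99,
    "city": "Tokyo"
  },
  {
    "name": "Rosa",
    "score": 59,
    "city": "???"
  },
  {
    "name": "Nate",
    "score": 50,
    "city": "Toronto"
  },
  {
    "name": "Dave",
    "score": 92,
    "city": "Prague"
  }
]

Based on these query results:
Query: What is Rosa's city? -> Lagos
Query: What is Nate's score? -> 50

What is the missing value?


The missing value is Rosa's city
From query: Rosa's city = Lagos

ANSWER: Lagos


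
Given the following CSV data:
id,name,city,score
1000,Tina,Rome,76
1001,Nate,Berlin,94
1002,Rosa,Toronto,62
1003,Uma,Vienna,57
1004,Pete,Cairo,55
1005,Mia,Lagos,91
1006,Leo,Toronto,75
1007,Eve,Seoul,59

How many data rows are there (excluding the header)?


Counting rows (excluding header):
Header: id,name,city,score
Data rows: 8

ANSWER: 8


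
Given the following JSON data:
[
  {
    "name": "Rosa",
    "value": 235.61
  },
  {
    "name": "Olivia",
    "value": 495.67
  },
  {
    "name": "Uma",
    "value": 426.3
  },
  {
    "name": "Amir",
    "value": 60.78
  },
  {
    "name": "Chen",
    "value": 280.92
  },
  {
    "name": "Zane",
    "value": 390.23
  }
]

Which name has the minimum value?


Comparing values:
  Rosa: 235.61
  Olivia: 495.67
  Uma: 426.3
  Amir: 60.78
  Chen: 280.92
  Zane: 390.23
Minimum: Amir (60.78)

ANSWER: Amir


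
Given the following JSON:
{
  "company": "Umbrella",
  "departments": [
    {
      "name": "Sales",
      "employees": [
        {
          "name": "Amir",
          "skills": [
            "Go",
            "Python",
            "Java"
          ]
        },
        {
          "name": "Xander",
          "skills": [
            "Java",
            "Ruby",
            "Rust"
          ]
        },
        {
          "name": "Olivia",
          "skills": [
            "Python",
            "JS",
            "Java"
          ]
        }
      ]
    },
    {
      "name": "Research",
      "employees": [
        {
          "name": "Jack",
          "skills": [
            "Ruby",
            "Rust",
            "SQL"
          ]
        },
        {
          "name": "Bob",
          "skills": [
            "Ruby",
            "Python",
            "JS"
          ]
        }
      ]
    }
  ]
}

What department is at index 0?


Path: departments[0].name
Value: Sales

ANSWER: Sales


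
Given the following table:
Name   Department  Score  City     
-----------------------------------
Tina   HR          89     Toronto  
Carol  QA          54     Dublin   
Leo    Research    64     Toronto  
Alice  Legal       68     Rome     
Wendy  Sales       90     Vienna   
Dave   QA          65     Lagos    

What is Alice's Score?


Row 4: Alice
Score = 68

ANSWER: 68


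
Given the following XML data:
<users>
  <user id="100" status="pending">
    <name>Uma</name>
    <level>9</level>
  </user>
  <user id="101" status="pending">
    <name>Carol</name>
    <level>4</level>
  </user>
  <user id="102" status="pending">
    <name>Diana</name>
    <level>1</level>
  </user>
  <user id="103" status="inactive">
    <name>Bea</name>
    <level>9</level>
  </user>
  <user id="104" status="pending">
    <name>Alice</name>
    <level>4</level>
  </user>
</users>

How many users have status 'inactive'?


Counting users with status='inactive':
  Bea (id=103) -> MATCH
Count: 1

ANSWER: 1


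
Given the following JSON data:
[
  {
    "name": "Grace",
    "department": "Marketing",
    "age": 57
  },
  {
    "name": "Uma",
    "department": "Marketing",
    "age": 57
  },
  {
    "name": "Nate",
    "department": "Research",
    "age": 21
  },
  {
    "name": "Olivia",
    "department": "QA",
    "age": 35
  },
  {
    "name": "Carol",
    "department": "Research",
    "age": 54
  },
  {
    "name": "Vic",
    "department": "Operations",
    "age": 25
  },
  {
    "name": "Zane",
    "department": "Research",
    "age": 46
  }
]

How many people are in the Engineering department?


Scanning records for department = Engineering
  No matches found
Count: 0

ANSWER: 0


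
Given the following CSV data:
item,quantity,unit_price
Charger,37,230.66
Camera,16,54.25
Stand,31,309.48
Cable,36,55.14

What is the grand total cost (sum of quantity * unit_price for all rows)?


Computing row totals:
  Charger: 37 * 230.66 = 8534.42
  Camera: 16 * 54.25 = 868.0
  Stand: 31 * 309.48 = 9593.88
  Cable: 36 * 55.14 = 1985.04
Grand total = 8534.42 + 868.0 + 9593.88 + 1985.04 = 20981.34

ANSWER: 20981.34


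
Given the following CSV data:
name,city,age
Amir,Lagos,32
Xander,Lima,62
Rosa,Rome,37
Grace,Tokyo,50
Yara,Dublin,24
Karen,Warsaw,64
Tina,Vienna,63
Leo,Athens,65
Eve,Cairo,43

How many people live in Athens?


Scanning city column for 'Athens':
  Row 8: Leo -> MATCH
Total matches: 1

ANSWER: 1


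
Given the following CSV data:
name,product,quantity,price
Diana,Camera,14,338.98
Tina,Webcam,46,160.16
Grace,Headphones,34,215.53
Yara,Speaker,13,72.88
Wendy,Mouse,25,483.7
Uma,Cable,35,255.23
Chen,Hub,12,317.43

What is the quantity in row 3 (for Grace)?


Row 3: Grace
Column 'quantity' = 34

ANSWER: 34


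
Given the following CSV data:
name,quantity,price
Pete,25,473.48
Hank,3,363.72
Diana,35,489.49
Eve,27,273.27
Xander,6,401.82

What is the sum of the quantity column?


Values in 'quantity' column:
  Row 1: 25
  Row 2: 3
  Row 3: 35
  Row 4: 27
  Row 5: 6
Sum = 25 + 3 + 35 + 27 + 6 = 96

ANSWER: 96


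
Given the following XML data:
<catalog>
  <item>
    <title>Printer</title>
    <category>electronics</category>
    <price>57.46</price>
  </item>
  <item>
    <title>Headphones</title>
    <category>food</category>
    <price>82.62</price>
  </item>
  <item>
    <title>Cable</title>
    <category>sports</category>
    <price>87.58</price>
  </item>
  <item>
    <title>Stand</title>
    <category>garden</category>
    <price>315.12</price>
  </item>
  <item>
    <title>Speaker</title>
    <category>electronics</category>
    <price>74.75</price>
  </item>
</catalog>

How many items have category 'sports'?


Scanning <item> elements for <category>sports</category>:
  Item 3: Cable -> MATCH
Count: 1

ANSWER: 1


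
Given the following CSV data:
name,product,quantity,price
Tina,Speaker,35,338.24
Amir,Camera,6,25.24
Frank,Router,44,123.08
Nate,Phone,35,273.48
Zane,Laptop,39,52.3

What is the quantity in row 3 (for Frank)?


Row 3: Frank
Column 'quantity' = 44

ANSWER: 44


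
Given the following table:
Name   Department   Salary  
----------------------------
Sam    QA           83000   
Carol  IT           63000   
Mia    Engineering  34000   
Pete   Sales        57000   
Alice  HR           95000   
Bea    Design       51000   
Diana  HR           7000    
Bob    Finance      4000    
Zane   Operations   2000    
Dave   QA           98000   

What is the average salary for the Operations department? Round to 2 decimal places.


Operations department members:
  Zane: 2000
Sum = 2000
Count = 1
Average = 2000 / 1 = 2000.00

ANSWER: 2000.00


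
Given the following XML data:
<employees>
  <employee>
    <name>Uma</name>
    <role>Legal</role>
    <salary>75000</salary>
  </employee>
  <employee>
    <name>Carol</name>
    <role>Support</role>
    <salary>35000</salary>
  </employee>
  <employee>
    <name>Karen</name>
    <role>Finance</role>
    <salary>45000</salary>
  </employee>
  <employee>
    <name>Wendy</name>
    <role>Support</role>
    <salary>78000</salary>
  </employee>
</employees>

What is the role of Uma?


Searching for <employee> with <name>Uma</name>
Found at position 1
<role>Legal</role>

ANSWER: Legal


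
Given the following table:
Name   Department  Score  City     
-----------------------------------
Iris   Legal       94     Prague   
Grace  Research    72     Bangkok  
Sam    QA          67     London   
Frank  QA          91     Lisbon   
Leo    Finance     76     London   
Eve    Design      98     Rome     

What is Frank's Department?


Row 4: Frank
Department = QA

ANSWER: QA


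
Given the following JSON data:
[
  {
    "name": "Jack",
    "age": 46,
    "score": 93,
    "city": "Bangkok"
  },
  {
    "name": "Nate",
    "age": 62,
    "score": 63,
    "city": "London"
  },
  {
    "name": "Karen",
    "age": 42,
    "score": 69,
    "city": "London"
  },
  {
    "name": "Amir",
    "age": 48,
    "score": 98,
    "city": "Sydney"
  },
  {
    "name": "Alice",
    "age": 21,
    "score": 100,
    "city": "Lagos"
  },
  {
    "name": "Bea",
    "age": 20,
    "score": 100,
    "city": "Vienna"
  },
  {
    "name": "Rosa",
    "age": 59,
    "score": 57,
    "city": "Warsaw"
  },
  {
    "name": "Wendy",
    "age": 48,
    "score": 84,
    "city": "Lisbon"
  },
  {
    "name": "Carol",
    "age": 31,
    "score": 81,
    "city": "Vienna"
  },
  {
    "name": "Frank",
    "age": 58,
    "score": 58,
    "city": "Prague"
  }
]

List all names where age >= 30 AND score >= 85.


Checking both conditions:
  Jack (age=46, score=93) -> YES
  Nate (age=62, score=63) -> no
  Karen (age=42, score=69) -> no
  Amir (age=48, score=98) -> YES
  Alice (age=21, score=100) -> no
  Bea (age=20, score=100) -> no
  Rosa (age=59, score=57) -> no
  Wendy (age=48, score=84) -> no
  Carol (age=31, score=81) -> no
  Frank (age=58, score=58) -> no


ANSWER: Jack, Amir


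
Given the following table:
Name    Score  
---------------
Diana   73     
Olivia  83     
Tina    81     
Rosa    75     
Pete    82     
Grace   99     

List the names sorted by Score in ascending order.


Sorting by Score (ascending):
  Diana: 73
  Rosa: 75
  Tina: 81
  Pete: 82
  Olivia: 83
  Grace: 99


ANSWER: Diana, Rosa, Tina, Pete, Olivia, Grace


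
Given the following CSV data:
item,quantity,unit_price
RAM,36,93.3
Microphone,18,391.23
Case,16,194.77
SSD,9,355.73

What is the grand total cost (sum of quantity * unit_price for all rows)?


Computing row totals:
  RAM: 36 * 93.3 = 3358.8
  Microphone: 18 * 391.23 = 7042.14
  Case: 16 * 194.77 = 3116.32
  SSD: 9 * 355.73 = 3201.57
Grand total = 3358.8 + 7042.14 + 3116.32 + 3201.57 = 16718.83

ANSWER: 16718.83


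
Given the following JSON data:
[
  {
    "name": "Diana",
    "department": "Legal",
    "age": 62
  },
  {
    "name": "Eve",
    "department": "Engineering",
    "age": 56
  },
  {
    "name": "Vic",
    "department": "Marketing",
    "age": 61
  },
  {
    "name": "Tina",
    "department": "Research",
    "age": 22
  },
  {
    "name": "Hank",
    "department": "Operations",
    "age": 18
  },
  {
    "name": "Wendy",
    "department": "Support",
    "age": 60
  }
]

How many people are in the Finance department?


Scanning records for department = Finance
  No matches found
Count: 0

ANSWER: 0


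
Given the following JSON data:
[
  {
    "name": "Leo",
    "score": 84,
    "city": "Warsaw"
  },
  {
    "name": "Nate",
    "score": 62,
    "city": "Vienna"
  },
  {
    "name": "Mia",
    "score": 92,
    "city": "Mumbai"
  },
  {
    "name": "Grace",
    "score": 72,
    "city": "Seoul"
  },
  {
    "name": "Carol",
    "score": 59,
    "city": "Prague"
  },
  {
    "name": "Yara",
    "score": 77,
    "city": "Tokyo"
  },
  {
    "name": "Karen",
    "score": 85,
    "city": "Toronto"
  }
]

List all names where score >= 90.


Filtering records where score >= 90:
  Leo (score=84) -> no
  Nate (score=62) -> no
  Mia (score=92) -> YES
  Grace (score=72) -> no
  Carol (score=59) -> no
  Yara (score=77) -> no
  Karen (score=85) -> no


ANSWER: Mia


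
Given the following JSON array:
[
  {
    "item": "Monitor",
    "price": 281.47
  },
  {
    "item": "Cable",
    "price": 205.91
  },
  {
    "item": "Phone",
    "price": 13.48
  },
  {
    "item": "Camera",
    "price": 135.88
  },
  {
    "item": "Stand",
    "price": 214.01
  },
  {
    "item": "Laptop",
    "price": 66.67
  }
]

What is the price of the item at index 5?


Array index 5 -> Laptop
price = 66.67

ANSWER: 66.67


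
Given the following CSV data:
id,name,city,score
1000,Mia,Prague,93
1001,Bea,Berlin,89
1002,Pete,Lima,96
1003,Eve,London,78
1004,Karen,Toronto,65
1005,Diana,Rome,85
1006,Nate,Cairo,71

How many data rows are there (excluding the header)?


Counting rows (excluding header):
Header: id,name,city,score
Data rows: 7

ANSWER: 7


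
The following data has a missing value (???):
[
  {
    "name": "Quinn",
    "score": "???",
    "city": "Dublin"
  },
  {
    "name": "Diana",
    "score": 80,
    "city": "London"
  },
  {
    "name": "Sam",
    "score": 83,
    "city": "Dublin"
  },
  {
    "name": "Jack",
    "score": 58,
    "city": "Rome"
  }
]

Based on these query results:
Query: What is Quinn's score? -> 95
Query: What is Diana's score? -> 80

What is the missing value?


The missing value is Quinn's score
From query: Quinn's score = 95

ANSWER: 95


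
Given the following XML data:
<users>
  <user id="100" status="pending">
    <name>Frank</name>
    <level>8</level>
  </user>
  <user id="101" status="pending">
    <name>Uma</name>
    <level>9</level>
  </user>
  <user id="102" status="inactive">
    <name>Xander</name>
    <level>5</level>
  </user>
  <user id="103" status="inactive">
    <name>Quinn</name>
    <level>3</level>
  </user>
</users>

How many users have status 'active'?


Counting users with status='active':
Count: 0

ANSWER: 0


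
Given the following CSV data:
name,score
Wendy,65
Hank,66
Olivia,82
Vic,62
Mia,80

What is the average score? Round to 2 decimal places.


Scores: 65, 66, 82, 62, 80
Sum = 355
Count = 5
Average = 355 / 5 = 71.00

ANSWER: 71.00


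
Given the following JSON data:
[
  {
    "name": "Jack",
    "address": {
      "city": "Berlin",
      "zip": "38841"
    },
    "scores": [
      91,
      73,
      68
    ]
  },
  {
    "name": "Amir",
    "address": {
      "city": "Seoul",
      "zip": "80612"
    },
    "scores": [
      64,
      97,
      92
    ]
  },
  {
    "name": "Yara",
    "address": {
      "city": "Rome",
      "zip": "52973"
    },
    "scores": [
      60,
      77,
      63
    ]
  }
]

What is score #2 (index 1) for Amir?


Path: records[1].scores[1]
Value: 97

ANSWER: 97
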